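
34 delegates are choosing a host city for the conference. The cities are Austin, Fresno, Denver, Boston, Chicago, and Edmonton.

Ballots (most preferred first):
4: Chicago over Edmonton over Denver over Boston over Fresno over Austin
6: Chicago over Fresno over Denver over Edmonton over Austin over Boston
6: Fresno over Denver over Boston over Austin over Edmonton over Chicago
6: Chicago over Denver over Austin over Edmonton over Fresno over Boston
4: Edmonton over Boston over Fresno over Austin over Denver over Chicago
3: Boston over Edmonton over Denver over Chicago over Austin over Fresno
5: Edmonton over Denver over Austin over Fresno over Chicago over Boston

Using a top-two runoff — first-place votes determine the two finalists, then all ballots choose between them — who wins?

Round 1 first-place votes: Austin 0, Fresno 6, Denver 0, Boston 3, Chicago 16, Edmonton 9. Chicago and Edmonton advance.
Runoff: Chicago is ranked above Edmonton on 16 ballots, Edmonton above Chicago on 18.

Edmonton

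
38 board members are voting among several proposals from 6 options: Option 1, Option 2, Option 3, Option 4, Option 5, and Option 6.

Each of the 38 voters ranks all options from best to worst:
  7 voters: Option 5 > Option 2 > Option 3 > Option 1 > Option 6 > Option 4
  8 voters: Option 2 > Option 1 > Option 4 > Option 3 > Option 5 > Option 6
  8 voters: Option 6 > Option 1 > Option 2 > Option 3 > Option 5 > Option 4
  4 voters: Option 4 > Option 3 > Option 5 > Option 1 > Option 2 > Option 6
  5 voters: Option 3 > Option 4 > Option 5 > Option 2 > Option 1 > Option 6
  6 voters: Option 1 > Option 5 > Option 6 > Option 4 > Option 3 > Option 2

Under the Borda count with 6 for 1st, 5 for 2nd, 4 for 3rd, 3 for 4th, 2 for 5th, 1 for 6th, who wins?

Option 1: 7×3 + 8×5 + 8×5 + 4×3 + 5×2 + 6×6 = 159
Option 2: 7×5 + 8×6 + 8×4 + 4×2 + 5×3 + 6×1 = 144
Option 3: 7×4 + 8×3 + 8×3 + 4×5 + 5×6 + 6×2 = 138
Option 4: 7×1 + 8×4 + 8×1 + 4×6 + 5×5 + 6×3 = 114
Option 5: 7×6 + 8×2 + 8×2 + 4×4 + 5×4 + 6×5 = 140
Option 6: 7×2 + 8×1 + 8×6 + 4×1 + 5×1 + 6×4 = 103

Option 1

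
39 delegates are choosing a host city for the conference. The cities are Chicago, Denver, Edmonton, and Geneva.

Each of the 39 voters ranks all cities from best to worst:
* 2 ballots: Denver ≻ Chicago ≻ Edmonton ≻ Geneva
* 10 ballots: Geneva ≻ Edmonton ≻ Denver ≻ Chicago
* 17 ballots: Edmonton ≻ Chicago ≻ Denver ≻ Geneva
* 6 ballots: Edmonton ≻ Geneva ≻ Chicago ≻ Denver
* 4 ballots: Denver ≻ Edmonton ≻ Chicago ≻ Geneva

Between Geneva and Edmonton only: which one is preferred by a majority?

Edmonton

Geneva is ranked above Edmonton on 10 ballots; Edmonton above Geneva on 29.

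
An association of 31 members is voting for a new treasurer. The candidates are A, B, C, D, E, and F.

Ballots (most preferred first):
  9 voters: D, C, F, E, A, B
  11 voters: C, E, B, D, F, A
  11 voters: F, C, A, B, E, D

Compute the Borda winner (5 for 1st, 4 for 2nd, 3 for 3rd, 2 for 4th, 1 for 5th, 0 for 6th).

A: 9×1 + 11×0 + 11×3 = 42
B: 9×0 + 11×3 + 11×2 = 55
C: 9×4 + 11×5 + 11×4 = 135
D: 9×5 + 11×2 + 11×0 = 67
E: 9×2 + 11×4 + 11×1 = 73
F: 9×3 + 11×1 + 11×5 = 93

C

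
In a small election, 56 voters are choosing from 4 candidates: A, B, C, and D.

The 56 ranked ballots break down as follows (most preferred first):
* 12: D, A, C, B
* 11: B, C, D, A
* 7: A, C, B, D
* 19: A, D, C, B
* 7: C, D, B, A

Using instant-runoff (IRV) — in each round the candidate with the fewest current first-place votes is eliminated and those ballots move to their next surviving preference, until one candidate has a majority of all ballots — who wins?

Round 1: A 26, B 11, C 7, D 12. C eliminated.
Round 2: A 26, B 11, D 19. B eliminated.
Round 3: A 26, D 30. D has a majority (≥29).

D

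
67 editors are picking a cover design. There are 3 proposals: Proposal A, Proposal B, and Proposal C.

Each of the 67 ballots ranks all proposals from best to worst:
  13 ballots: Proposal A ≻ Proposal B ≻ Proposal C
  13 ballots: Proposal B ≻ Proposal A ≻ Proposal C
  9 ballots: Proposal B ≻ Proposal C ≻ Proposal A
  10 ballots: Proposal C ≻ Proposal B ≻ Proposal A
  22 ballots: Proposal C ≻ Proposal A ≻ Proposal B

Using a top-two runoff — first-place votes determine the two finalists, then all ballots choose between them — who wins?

Proposal B

Round 1 first-place votes: Proposal A 13, Proposal B 22, Proposal C 32. Proposal C and Proposal B advance.
Runoff: Proposal C is ranked above Proposal B on 32 ballots, Proposal B above Proposal C on 35.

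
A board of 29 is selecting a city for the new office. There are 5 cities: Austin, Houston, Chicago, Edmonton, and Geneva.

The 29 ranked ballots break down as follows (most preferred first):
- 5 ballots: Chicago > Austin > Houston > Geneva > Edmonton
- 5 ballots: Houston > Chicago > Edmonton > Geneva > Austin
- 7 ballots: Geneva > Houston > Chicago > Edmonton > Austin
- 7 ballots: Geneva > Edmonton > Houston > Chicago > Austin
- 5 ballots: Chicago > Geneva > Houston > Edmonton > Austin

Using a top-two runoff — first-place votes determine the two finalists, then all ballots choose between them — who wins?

Chicago

Round 1 first-place votes: Austin 0, Houston 5, Chicago 10, Edmonton 0, Geneva 14. Geneva and Chicago advance.
Runoff: Geneva is ranked above Chicago on 14 ballots, Chicago above Geneva on 15.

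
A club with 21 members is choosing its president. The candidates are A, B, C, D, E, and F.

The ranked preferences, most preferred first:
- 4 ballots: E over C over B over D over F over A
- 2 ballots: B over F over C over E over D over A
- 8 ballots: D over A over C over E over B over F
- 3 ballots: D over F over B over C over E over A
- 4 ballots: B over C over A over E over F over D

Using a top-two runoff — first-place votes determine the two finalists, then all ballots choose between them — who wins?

D

Round 1 first-place votes: A 0, B 6, C 0, D 11, E 4, F 0. D and B advance.
Runoff: D is ranked above B on 11 ballots, B above D on 10.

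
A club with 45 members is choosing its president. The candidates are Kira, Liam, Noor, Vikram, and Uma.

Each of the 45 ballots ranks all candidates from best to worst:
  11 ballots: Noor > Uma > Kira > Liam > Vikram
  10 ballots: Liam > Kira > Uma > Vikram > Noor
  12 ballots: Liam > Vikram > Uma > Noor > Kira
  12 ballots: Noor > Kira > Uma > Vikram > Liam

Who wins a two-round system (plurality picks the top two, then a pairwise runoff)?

Noor

Round 1 first-place votes: Kira 0, Liam 22, Noor 23, Vikram 0, Uma 0. Noor and Liam advance.
Runoff: Noor is ranked above Liam on 23 ballots, Liam above Noor on 22.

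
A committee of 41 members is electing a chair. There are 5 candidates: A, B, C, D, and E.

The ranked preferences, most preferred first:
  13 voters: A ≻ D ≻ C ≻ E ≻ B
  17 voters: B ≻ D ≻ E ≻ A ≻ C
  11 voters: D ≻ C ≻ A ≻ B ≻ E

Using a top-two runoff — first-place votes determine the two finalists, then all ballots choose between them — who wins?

A

Round 1 first-place votes: A 13, B 17, C 0, D 11, E 0. B and A advance.
Runoff: B is ranked above A on 17 ballots, A above B on 24.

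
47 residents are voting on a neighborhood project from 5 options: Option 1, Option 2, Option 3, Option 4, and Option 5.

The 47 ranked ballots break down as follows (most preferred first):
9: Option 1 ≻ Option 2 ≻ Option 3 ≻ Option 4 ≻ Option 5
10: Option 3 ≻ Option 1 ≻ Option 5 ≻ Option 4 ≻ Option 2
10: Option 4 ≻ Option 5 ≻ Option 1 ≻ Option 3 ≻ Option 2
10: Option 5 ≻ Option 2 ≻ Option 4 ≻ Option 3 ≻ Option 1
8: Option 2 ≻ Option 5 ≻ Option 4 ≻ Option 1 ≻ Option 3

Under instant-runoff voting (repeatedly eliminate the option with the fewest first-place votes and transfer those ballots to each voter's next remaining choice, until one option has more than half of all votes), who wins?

Option 5

Round 1: Option 1 9, Option 2 8, Option 3 10, Option 4 10, Option 5 10. Option 2 eliminated.
Round 2: Option 1 9, Option 3 10, Option 4 10, Option 5 18. Option 1 eliminated.
Round 3: Option 3 19, Option 4 10, Option 5 18. Option 4 eliminated.
Round 4: Option 3 19, Option 5 28. Option 5 has a majority (≥24).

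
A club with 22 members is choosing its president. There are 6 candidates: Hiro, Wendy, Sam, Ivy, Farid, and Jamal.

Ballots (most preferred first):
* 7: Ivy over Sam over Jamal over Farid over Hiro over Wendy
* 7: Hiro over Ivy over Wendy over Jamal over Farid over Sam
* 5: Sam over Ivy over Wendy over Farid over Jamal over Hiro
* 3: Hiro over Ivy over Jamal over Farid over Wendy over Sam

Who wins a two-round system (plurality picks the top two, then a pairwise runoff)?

Ivy

Round 1 first-place votes: Hiro 10, Wendy 0, Sam 5, Ivy 7, Farid 0, Jamal 0. Hiro and Ivy advance.
Runoff: Hiro is ranked above Ivy on 10 ballots, Ivy above Hiro on 12.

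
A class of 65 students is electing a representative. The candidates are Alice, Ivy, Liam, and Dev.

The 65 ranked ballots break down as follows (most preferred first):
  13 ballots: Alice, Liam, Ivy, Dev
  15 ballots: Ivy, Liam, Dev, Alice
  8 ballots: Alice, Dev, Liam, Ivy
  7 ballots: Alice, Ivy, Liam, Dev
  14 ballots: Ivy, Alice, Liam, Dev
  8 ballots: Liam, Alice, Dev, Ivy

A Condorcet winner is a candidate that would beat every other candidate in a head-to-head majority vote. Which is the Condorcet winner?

Alice

Alice vs Ivy: 36–29
Alice vs Liam: 42–23
Alice vs Dev: 50–15
Alice beats every other candidate.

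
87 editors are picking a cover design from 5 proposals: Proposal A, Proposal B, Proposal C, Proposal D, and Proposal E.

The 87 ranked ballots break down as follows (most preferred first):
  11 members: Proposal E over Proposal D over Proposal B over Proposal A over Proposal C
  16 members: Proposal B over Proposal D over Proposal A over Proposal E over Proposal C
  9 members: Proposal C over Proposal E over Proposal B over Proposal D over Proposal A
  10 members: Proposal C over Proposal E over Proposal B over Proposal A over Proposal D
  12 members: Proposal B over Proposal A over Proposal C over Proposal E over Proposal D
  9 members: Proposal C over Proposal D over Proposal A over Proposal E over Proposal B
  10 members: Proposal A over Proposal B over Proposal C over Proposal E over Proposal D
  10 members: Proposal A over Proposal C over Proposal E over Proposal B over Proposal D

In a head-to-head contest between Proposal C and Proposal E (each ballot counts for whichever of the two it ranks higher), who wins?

Proposal C

Proposal C is ranked above Proposal E on 60 ballots; Proposal E above Proposal C on 27.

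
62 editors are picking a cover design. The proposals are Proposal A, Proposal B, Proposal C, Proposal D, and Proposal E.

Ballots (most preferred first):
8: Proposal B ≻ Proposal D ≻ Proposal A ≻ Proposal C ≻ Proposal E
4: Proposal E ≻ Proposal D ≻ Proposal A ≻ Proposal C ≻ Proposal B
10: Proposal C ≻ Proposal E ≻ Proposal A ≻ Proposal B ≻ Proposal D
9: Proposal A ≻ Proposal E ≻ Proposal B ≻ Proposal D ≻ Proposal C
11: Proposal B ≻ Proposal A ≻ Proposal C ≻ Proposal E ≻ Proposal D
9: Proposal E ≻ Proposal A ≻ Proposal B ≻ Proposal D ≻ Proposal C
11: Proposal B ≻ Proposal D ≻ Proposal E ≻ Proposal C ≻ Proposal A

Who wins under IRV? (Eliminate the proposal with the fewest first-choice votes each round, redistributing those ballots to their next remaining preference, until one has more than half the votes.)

Round 1: Proposal A 9, Proposal B 30, Proposal C 10, Proposal D 0, Proposal E 13. Proposal D eliminated.
Round 2: Proposal A 9, Proposal B 30, Proposal C 10, Proposal E 13. Proposal A eliminated.
Round 3: Proposal B 30, Proposal C 10, Proposal E 22. Proposal C eliminated.
Round 4: Proposal B 30, Proposal E 32. Proposal E has a majority (≥32).

Proposal E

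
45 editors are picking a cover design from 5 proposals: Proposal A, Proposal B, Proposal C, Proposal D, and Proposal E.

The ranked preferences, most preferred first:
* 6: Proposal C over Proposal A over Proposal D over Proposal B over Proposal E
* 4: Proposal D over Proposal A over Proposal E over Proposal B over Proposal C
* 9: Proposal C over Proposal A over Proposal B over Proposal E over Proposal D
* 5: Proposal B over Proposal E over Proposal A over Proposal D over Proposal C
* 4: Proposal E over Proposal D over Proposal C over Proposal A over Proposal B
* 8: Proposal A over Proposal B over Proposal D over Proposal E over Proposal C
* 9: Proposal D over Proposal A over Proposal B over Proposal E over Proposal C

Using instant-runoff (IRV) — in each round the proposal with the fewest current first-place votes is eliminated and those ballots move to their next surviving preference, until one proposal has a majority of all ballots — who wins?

Round 1: Proposal A 8, Proposal B 5, Proposal C 15, Proposal D 13, Proposal E 4. Proposal E eliminated.
Round 2: Proposal A 8, Proposal B 5, Proposal C 15, Proposal D 17. Proposal B eliminated.
Round 3: Proposal A 13, Proposal C 15, Proposal D 17. Proposal A eliminated.
Round 4: Proposal C 15, Proposal D 30. Proposal D has a majority (≥23).

Proposal D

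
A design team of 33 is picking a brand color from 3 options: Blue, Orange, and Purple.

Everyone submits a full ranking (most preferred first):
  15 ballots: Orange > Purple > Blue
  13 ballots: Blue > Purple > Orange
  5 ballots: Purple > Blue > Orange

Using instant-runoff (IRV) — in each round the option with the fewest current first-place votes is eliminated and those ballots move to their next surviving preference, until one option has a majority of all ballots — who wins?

Blue

Round 1: Blue 13, Orange 15, Purple 5. Purple eliminated.
Round 2: Blue 18, Orange 15. Blue has a majority (≥17).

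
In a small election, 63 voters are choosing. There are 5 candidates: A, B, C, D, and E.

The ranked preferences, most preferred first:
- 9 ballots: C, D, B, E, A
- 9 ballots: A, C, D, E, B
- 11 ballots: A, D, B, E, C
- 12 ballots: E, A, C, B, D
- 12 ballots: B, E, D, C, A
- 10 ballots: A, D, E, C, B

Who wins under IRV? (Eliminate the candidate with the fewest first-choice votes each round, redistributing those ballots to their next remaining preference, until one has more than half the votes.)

A

Round 1: A 30, B 12, C 9, D 0, E 12. D eliminated.
Round 2: A 30, B 12, C 9, E 12. C eliminated.
Round 3: A 30, B 21, E 12. E eliminated.
Round 4: A 42, B 21. A has a majority (≥32).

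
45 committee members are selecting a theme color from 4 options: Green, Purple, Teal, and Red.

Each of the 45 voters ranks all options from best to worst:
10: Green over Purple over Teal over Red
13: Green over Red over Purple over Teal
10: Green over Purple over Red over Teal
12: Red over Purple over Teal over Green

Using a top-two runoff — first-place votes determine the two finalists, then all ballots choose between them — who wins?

Round 1 first-place votes: Green 33, Purple 0, Teal 0, Red 12. Green and Red advance.
Runoff: Green is ranked above Red on 33 ballots, Red above Green on 12.

Green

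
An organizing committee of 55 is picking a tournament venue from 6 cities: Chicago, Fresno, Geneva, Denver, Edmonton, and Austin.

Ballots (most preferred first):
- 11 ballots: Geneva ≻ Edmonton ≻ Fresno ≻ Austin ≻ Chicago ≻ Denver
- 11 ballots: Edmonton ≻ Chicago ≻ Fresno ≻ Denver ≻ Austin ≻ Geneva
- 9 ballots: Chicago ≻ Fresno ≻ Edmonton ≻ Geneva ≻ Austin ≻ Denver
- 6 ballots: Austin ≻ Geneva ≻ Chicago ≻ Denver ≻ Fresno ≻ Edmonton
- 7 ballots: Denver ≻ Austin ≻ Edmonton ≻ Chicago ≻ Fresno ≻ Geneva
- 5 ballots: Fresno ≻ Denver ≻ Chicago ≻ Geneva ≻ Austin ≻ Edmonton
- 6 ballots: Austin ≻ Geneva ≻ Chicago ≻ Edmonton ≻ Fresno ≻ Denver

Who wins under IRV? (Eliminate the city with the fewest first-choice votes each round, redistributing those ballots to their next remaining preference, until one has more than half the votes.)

Edmonton

Round 1: Chicago 9, Fresno 5, Geneva 11, Denver 7, Edmonton 11, Austin 12. Fresno eliminated.
Round 2: Chicago 9, Geneva 11, Denver 12, Edmonton 11, Austin 12. Chicago eliminated.
Round 3: Geneva 11, Denver 12, Edmonton 20, Austin 12. Geneva eliminated.
Round 4: Denver 12, Edmonton 31, Austin 12. Edmonton has a majority (≥28).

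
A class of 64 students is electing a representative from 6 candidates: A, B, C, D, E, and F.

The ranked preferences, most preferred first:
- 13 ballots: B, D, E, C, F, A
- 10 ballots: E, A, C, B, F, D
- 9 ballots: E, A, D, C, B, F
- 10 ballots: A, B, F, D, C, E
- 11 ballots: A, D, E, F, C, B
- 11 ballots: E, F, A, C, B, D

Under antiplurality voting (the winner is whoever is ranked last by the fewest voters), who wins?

C

Last-place votes: A 13, B 11, C 0, D 21, E 10, F 9.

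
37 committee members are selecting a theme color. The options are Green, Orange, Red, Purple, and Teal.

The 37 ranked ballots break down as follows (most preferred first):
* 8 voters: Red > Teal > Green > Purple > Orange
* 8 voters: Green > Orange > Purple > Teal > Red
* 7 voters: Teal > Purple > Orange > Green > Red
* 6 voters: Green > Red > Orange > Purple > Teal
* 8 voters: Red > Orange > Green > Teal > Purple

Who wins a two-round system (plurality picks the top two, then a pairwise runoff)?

Round 1 first-place votes: Green 14, Orange 0, Red 16, Purple 0, Teal 7. Red and Green advance.
Runoff: Red is ranked above Green on 16 ballots, Green above Red on 21.

Green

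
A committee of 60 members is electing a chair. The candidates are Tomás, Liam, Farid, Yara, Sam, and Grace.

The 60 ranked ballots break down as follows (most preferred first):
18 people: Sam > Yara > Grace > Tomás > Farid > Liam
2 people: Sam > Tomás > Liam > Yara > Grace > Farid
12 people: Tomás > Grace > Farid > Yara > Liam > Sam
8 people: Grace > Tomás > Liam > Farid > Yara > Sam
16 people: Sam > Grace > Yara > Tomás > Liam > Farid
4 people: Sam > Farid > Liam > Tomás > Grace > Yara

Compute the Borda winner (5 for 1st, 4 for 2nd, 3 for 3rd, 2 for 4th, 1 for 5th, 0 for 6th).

Grace

Tomás: 18×2 + 2×4 + 12×5 + 8×4 + 16×2 + 4×2 = 176
Liam: 18×0 + 2×3 + 12×1 + 8×3 + 16×1 + 4×3 = 70
Farid: 18×1 + 2×0 + 12×3 + 8×2 + 16×0 + 4×4 = 86
Yara: 18×4 + 2×2 + 12×2 + 8×1 + 16×3 + 4×0 = 156
Sam: 18×5 + 2×5 + 12×0 + 8×0 + 16×5 + 4×5 = 200
Grace: 18×3 + 2×1 + 12×4 + 8×5 + 16×4 + 4×1 = 212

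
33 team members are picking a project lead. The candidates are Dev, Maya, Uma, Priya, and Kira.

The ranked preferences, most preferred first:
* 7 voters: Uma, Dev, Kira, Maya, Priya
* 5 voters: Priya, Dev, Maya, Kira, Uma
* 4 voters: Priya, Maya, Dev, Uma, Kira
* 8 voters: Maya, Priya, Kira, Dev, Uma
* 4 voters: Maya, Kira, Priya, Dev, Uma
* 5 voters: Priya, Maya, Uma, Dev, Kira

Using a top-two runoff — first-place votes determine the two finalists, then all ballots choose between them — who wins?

Maya

Round 1 first-place votes: Dev 0, Maya 12, Uma 7, Priya 14, Kira 0. Priya and Maya advance.
Runoff: Priya is ranked above Maya on 14 ballots, Maya above Priya on 19.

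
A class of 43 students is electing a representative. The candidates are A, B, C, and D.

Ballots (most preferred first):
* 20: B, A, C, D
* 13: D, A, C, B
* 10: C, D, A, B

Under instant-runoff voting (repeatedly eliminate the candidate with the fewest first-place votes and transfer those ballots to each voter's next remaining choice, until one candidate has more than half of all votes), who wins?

D

Round 1: A 0, B 20, C 10, D 13. A eliminated.
Round 2: B 20, C 10, D 13. C eliminated.
Round 3: B 20, D 23. D has a majority (≥22).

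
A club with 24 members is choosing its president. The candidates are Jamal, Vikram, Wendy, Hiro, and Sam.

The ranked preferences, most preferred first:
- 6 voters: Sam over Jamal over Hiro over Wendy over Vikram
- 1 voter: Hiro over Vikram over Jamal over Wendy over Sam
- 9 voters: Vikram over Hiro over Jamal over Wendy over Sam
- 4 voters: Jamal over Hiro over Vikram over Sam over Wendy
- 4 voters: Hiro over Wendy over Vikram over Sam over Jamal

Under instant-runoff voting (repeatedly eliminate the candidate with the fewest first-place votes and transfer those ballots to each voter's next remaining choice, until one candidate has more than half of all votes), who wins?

Round 1: Jamal 4, Vikram 9, Wendy 0, Hiro 5, Sam 6. Wendy eliminated.
Round 2: Jamal 4, Vikram 9, Hiro 5, Sam 6. Jamal eliminated.
Round 3: Vikram 9, Hiro 9, Sam 6. Sam eliminated.
Round 4: Vikram 9, Hiro 15. Hiro has a majority (≥13).

Hiro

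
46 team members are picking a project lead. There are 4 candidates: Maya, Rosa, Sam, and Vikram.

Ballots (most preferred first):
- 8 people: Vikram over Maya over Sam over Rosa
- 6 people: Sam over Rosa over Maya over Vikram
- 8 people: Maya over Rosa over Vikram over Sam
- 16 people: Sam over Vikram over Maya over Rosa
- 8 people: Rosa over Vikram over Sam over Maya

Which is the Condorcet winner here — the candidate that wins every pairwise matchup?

Vikram

Vikram vs Maya: 32–14
Vikram vs Rosa: 24–22
Vikram vs Sam: 24–22
Vikram beats every other candidate.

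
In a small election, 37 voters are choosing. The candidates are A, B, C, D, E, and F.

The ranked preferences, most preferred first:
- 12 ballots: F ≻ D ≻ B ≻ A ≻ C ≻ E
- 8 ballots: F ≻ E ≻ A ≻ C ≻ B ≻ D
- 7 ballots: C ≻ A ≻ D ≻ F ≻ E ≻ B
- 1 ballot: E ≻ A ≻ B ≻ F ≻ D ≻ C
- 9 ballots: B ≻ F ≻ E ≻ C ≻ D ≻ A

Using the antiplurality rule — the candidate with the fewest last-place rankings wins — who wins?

F

Last-place votes: A 9, B 7, C 1, D 8, E 12, F 0.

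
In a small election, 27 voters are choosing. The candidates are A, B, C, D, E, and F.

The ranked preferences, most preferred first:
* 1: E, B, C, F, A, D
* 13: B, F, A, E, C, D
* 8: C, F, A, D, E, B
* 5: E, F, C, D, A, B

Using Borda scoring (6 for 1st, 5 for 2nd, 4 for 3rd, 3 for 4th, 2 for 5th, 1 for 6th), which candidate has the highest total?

A: 1×2 + 13×4 + 8×4 + 5×2 = 96
B: 1×5 + 13×6 + 8×1 + 5×1 = 96
C: 1×4 + 13×2 + 8×6 + 5×4 = 98
D: 1×1 + 13×1 + 8×3 + 5×3 = 53
E: 1×6 + 13×3 + 8×2 + 5×6 = 91
F: 1×3 + 13×5 + 8×5 + 5×5 = 133

F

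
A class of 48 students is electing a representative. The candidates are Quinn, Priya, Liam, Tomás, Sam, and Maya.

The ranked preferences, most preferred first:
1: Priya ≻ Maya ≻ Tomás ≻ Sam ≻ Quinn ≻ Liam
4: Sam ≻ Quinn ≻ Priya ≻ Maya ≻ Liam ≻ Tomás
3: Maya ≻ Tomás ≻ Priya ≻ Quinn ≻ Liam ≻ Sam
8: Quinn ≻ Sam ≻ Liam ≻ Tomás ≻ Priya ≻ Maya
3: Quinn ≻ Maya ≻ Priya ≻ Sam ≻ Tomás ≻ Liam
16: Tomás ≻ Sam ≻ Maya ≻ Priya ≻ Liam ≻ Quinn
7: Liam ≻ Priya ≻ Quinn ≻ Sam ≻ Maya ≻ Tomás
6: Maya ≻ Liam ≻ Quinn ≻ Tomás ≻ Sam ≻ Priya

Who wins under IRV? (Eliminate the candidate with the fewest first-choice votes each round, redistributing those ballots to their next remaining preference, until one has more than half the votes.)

Round 1: Quinn 11, Priya 1, Liam 7, Tomás 16, Sam 4, Maya 9. Priya eliminated.
Round 2: Quinn 11, Liam 7, Tomás 16, Sam 4, Maya 10. Sam eliminated.
Round 3: Quinn 15, Liam 7, Tomás 16, Maya 10. Liam eliminated.
Round 4: Quinn 22, Tomás 16, Maya 10. Maya eliminated.
Round 5: Quinn 28, Tomás 20. Quinn has a majority (≥25).

Quinn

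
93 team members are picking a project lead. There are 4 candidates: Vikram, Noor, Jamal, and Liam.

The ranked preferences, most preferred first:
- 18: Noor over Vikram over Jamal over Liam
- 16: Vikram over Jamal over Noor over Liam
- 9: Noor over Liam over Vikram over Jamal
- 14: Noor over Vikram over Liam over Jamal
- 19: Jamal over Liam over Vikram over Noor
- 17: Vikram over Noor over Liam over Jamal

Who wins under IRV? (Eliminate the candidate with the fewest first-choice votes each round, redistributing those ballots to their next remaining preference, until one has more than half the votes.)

Round 1: Vikram 33, Noor 41, Jamal 19, Liam 0. Liam eliminated.
Round 2: Vikram 33, Noor 41, Jamal 19. Jamal eliminated.
Round 3: Vikram 52, Noor 41. Vikram has a majority (≥47).

Vikram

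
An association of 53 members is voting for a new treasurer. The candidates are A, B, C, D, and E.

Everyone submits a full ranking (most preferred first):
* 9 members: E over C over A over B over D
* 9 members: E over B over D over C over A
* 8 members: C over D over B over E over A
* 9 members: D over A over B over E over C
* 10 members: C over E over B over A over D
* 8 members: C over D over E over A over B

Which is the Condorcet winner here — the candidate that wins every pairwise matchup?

E vs A: 44–9
E vs B: 36–17
E vs C: 27–26
E vs D: 28–25
E beats every other candidate.

E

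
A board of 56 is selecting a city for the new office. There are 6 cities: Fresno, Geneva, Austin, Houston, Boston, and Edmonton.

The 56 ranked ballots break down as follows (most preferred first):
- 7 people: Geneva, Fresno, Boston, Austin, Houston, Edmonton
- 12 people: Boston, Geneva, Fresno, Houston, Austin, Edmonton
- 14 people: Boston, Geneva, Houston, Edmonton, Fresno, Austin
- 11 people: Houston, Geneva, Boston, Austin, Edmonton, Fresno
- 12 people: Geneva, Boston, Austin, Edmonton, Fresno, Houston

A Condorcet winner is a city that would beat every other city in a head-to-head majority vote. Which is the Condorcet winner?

Geneva vs Fresno: 56–0
Geneva vs Austin: 56–0
Geneva vs Houston: 45–11
Geneva vs Boston: 30–26
Geneva vs Edmonton: 56–0
Geneva beats every other city.

Geneva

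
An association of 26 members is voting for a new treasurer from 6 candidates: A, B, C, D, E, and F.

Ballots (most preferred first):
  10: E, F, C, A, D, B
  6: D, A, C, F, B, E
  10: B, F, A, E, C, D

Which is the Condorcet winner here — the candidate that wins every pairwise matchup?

F

F vs A: 20–6
F vs B: 16–10
F vs C: 20–6
F vs D: 20–6
F vs E: 16–10
F beats every other candidate.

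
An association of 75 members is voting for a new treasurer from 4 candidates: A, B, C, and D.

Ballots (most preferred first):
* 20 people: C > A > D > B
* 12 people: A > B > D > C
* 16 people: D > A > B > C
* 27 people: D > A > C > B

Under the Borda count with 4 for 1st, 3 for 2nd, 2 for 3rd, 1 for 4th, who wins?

A: 20×3 + 12×4 + 16×3 + 27×3 = 237
B: 20×1 + 12×3 + 16×2 + 27×1 = 115
C: 20×4 + 12×1 + 16×1 + 27×2 = 162
D: 20×2 + 12×2 + 16×4 + 27×4 = 236

A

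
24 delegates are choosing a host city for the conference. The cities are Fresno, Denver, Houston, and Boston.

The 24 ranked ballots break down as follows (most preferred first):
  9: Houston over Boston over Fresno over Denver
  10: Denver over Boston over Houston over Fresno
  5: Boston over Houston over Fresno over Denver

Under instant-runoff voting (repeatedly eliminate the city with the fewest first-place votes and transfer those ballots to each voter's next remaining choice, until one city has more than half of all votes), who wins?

Houston

Round 1: Fresno 0, Denver 10, Houston 9, Boston 5. Fresno eliminated.
Round 2: Denver 10, Houston 9, Boston 5. Boston eliminated.
Round 3: Denver 10, Houston 14. Houston has a majority (≥13).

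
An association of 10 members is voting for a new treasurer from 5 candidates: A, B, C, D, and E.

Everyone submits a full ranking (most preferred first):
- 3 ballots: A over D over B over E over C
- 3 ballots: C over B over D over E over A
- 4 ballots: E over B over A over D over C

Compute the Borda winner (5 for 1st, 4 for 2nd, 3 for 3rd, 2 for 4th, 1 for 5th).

A: 3×5 + 3×1 + 4×3 = 30
B: 3×3 + 3×4 + 4×4 = 37
C: 3×1 + 3×5 + 4×1 = 22
D: 3×4 + 3×3 + 4×2 = 29
E: 3×2 + 3×2 + 4×5 = 32

B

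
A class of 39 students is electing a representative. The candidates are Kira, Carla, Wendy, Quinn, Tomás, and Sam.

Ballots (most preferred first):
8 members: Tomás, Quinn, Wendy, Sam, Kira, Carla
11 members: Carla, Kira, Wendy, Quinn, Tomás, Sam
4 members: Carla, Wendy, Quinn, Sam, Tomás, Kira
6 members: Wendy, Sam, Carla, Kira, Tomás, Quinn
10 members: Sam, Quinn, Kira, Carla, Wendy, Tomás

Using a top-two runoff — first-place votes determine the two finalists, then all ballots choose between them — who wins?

Sam

Round 1 first-place votes: Kira 0, Carla 15, Wendy 6, Quinn 0, Tomás 8, Sam 10. Carla and Sam advance.
Runoff: Carla is ranked above Sam on 15 ballots, Sam above Carla on 24.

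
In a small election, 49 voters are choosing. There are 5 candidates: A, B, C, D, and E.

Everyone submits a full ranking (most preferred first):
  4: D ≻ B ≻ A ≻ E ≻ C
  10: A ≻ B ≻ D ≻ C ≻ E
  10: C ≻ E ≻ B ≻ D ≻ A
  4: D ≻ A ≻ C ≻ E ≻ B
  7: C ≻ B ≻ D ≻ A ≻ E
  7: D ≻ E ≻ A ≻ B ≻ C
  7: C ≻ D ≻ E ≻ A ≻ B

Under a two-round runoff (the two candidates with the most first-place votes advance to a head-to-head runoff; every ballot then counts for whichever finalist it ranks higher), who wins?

Round 1 first-place votes: A 10, B 0, C 24, D 15, E 0. C and D advance.
Runoff: C is ranked above D on 24 ballots, D above C on 25.

D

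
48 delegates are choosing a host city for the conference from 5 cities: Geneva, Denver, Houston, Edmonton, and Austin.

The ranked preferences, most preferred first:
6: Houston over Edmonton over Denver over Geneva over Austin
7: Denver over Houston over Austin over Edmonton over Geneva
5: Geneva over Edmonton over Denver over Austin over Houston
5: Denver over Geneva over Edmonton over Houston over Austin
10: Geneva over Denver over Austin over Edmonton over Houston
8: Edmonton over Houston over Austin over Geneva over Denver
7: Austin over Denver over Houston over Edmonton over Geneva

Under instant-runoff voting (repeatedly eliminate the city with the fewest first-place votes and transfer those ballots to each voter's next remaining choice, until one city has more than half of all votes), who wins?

Round 1: Geneva 15, Denver 12, Houston 6, Edmonton 8, Austin 7. Houston eliminated.
Round 2: Geneva 15, Denver 12, Edmonton 14, Austin 7. Austin eliminated.
Round 3: Geneva 15, Denver 19, Edmonton 14. Edmonton eliminated.
Round 4: Geneva 23, Denver 25. Denver has a majority (≥25).

Denver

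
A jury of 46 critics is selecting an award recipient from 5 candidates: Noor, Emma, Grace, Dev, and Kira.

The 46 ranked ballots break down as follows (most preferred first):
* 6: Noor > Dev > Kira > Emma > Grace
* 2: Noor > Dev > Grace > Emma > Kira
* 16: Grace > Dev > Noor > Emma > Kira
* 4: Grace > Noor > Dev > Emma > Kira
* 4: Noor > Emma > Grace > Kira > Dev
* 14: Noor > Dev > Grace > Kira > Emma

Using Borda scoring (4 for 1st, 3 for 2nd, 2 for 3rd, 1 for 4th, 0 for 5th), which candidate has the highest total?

Noor

Noor: 6×4 + 2×4 + 16×2 + 4×3 + 4×4 + 14×4 = 148
Emma: 6×1 + 2×1 + 16×1 + 4×1 + 4×3 + 14×0 = 40
Grace: 6×0 + 2×2 + 16×4 + 4×4 + 4×2 + 14×2 = 120
Dev: 6×3 + 2×3 + 16×3 + 4×2 + 4×0 + 14×3 = 122
Kira: 6×2 + 2×0 + 16×0 + 4×0 + 4×1 + 14×1 = 30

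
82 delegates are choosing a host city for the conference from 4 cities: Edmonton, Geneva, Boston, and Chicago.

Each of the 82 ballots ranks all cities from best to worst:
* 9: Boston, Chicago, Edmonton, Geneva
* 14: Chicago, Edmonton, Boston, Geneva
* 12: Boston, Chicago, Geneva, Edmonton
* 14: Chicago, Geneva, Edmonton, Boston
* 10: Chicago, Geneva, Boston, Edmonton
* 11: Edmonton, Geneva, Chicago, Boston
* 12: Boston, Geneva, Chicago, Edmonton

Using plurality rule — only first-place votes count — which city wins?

First-place votes: Edmonton 11, Geneva 0, Boston 33, Chicago 38.

Chicago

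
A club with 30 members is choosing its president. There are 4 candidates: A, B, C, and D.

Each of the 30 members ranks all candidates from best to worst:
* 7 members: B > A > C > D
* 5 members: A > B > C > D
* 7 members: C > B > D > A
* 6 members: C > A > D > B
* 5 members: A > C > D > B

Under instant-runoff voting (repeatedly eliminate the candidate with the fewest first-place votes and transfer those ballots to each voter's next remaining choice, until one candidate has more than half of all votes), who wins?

Round 1: A 10, B 7, C 13, D 0. D eliminated.
Round 2: A 10, B 7, C 13. B eliminated.
Round 3: A 17, C 13. A has a majority (≥16).

A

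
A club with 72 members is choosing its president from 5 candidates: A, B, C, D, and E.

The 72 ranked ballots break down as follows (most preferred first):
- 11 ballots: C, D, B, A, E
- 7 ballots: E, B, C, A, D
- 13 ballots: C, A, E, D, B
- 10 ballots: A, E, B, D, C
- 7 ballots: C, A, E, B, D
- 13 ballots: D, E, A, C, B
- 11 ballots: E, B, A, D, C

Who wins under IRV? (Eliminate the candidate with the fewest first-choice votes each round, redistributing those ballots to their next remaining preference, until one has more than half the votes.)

E

Round 1: A 10, B 0, C 31, D 13, E 18. B eliminated.
Round 2: A 10, C 31, D 13, E 18. A eliminated.
Round 3: C 31, D 13, E 28. D eliminated.
Round 4: C 31, E 41. E has a majority (≥37).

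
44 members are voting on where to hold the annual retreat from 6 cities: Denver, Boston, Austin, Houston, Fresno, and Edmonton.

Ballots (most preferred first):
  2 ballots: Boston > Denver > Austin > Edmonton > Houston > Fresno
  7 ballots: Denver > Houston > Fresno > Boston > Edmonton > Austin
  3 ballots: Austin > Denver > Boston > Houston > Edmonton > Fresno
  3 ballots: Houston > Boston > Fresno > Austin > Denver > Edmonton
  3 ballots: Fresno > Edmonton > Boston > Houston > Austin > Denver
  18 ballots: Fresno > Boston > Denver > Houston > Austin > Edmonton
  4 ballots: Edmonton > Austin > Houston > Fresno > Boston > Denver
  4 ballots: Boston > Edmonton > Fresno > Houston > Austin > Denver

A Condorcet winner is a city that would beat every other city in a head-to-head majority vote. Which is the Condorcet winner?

Fresno vs Denver: 32–12
Fresno vs Boston: 32–12
Fresno vs Austin: 35–9
Fresno vs Houston: 25–19
Fresno vs Edmonton: 31–13
Fresno beats every other city.

Fresno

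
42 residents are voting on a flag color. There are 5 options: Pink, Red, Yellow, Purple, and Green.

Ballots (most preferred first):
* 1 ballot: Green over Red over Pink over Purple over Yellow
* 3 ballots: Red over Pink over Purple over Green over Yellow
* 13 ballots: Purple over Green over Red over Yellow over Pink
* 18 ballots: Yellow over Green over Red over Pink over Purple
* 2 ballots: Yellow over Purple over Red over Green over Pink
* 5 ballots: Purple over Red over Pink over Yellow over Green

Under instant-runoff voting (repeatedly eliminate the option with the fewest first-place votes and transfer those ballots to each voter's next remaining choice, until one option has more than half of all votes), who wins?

Round 1: Pink 0, Red 3, Yellow 20, Purple 18, Green 1. Pink eliminated.
Round 2: Red 3, Yellow 20, Purple 18, Green 1. Green eliminated.
Round 3: Red 4, Yellow 20, Purple 18. Red eliminated.
Round 4: Yellow 20, Purple 22. Purple has a majority (≥22).

Purple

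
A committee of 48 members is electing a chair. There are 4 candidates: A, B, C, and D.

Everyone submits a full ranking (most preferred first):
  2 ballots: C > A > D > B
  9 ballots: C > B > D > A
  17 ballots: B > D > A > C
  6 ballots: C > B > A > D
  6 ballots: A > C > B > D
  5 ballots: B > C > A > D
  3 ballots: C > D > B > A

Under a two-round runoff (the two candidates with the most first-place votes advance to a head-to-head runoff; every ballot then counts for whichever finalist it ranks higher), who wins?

C

Round 1 first-place votes: A 6, B 22, C 20, D 0. B and C advance.
Runoff: B is ranked above C on 22 ballots, C above B on 26.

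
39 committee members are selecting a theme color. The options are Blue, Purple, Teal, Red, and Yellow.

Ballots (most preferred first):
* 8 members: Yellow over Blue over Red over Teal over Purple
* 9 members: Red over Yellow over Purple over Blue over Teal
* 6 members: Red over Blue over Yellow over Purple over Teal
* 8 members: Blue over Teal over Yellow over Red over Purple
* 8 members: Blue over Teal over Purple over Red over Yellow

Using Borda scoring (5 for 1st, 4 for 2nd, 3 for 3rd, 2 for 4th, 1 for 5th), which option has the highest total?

Blue: 8×4 + 9×2 + 6×4 + 8×5 + 8×5 = 154
Purple: 8×1 + 9×3 + 6×2 + 8×1 + 8×3 = 79
Teal: 8×2 + 9×1 + 6×1 + 8×4 + 8×4 = 95
Red: 8×3 + 9×5 + 6×5 + 8×2 + 8×2 = 131
Yellow: 8×5 + 9×4 + 6×3 + 8×3 + 8×1 = 126

Blue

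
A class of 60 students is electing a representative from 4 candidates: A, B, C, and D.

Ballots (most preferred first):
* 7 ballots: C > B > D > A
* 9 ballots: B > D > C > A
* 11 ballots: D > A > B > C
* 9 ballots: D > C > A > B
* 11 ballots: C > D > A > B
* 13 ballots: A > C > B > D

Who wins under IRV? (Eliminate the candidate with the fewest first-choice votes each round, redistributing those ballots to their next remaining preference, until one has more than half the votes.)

C

Round 1: A 13, B 9, C 18, D 20. B eliminated.
Round 2: A 13, C 18, D 29. A eliminated.
Round 3: C 31, D 29. C has a majority (≥31).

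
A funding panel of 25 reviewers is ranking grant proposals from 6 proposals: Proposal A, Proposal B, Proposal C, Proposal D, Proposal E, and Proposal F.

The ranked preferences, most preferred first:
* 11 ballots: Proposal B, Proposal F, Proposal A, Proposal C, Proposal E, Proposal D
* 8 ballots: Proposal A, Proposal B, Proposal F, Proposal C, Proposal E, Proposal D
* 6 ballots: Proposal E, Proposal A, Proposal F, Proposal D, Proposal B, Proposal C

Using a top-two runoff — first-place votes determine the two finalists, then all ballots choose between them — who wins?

Round 1 first-place votes: Proposal A 8, Proposal B 11, Proposal C 0, Proposal D 0, Proposal E 6, Proposal F 0. Proposal B and Proposal A advance.
Runoff: Proposal B is ranked above Proposal A on 11 ballots, Proposal A above Proposal B on 14.

Proposal A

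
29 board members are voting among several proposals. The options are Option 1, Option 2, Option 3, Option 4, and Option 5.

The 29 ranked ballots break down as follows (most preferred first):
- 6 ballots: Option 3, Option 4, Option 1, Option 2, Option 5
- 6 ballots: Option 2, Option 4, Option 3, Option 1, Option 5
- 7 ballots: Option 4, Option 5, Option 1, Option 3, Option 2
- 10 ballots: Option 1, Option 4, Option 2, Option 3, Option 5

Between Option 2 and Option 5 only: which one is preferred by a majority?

Option 2

Option 2 is ranked above Option 5 on 22 ballots; Option 5 above Option 2 on 7.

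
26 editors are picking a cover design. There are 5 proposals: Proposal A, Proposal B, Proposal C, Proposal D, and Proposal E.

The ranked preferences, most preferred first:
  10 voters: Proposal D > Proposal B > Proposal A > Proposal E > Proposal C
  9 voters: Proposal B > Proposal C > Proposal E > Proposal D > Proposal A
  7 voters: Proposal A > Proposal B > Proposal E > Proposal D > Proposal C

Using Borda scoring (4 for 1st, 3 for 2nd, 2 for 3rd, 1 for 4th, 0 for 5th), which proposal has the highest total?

Proposal B

Proposal A: 10×2 + 9×0 + 7×4 = 48
Proposal B: 10×3 + 9×4 + 7×3 = 87
Proposal C: 10×0 + 9×3 + 7×0 = 27
Proposal D: 10×4 + 9×1 + 7×1 = 56
Proposal E: 10×1 + 9×2 + 7×2 = 42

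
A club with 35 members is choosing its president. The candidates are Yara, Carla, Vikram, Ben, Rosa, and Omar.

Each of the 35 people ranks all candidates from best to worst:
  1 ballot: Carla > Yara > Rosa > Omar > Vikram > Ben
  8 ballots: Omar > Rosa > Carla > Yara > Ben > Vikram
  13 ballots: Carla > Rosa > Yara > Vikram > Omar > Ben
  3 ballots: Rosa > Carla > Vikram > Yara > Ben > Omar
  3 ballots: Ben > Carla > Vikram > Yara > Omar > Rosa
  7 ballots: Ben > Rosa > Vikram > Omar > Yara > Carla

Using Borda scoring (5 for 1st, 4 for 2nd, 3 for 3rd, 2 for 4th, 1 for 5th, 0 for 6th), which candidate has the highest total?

Yara: 1×4 + 8×2 + 13×3 + 3×2 + 3×2 + 7×1 = 78
Carla: 1×5 + 8×3 + 13×5 + 3×4 + 3×4 + 7×0 = 118
Vikram: 1×1 + 8×0 + 13×2 + 3×3 + 3×3 + 7×3 = 66
Ben: 1×0 + 8×1 + 13×0 + 3×1 + 3×5 + 7×5 = 61
Rosa: 1×3 + 8×4 + 13×4 + 3×5 + 3×0 + 7×4 = 130
Omar: 1×2 + 8×5 + 13×1 + 3×0 + 3×1 + 7×2 = 72

Rosa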